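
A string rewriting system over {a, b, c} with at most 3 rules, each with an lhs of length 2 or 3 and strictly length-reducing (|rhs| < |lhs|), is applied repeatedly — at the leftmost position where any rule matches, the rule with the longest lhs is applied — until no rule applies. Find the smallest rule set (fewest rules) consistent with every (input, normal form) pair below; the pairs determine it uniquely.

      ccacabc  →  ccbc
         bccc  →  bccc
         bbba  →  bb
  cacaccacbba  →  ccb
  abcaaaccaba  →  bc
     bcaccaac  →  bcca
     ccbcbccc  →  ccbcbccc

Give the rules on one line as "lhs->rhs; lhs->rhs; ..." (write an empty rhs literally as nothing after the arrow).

ab->b; ac->; ba->

  | ccacabc => ccabc => ccbc
  | bccc
  | bbba => bb
  | cacaccacbba => caccacbba => ccacbba => ccbba => ccb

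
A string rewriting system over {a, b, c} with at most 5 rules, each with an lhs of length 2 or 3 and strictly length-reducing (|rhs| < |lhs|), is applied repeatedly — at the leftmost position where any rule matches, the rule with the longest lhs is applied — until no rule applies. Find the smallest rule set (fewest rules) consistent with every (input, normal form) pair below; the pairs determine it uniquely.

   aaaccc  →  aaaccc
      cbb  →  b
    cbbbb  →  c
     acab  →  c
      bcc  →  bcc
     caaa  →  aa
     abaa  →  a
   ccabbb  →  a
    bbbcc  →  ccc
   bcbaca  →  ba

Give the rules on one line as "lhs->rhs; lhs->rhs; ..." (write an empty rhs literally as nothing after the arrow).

ab->c; bb->a; ca->; cb->

  | aaaccc
  | cbb => b
  | cbbbb => bbb => ab => c
  | acab => ab => c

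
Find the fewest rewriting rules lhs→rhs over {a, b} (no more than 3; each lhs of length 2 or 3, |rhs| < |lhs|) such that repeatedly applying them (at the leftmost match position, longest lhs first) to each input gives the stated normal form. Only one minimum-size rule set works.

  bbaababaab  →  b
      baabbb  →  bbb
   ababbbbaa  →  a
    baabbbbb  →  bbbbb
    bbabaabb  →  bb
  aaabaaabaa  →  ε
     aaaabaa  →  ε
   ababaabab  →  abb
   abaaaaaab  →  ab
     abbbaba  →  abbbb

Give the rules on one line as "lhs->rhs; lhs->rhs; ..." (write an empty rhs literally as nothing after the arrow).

  | bbaababaab => baababaab => aababaab => babaab => bbaab => baab => aab => b
  | baabbb => aabbb => bbb
  | ababbbbaa => abbbbbaa => abbbbaa => abbbaa => abbaa => abaa => aaa => a
  | baabbbbb => aabbbbb => bbbbb

aa->; ba->b; baa->aa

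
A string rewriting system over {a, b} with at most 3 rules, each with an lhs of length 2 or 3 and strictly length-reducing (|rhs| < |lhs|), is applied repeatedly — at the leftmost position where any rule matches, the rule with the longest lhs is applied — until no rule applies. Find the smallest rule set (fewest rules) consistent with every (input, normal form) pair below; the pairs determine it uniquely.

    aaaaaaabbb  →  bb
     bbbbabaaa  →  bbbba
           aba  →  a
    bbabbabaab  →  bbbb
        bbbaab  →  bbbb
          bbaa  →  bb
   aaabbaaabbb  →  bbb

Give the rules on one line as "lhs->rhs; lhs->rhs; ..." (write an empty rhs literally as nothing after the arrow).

aa->; ab->

  | aaaaaaabbb => aaaaabbb => aaabbb => abbb => bb
  | bbbbabaaa => bbbbaaa => bbbba
  | aba => a
  | bbabbabaab => bbbabaab => bbbaab => bbbb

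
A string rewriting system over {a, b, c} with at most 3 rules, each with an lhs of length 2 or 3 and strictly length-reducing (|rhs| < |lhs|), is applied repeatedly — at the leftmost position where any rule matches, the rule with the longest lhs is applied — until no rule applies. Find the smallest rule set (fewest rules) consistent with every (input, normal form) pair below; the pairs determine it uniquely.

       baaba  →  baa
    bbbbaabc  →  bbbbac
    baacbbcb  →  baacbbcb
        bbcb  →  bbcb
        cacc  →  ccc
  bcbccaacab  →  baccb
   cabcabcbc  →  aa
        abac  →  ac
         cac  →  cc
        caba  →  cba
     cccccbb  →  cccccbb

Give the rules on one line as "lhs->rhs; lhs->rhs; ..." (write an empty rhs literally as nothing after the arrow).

ab->; ca->c; cbc->a

  | baaba => baa
  | bbbbaabc => bbbbac
  | baacbbcb
  | bbcb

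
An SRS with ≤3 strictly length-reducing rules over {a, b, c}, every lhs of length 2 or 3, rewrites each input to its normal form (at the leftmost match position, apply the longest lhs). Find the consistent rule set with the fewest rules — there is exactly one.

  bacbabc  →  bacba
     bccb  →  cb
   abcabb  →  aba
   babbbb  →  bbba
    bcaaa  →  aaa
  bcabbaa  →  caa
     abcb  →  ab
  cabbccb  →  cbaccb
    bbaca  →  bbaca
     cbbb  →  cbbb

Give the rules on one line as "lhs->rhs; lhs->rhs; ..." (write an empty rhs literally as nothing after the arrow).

  | bacbabc => bacba
  | bccb => cb
  | abcabb => aabb => aba
  | babbbb => bbabb => bbba

abb->ba; baa->ca; bc->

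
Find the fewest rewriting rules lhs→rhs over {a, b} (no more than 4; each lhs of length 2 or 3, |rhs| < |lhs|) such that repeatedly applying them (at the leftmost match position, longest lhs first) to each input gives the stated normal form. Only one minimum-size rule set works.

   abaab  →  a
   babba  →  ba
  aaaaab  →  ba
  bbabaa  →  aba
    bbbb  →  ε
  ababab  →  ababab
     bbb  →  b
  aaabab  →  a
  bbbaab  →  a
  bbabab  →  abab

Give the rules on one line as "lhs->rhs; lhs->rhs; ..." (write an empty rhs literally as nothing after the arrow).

  | abaab => abba => aa => a
  | babba => baa => ba
  | aaaaab => aaaab => aaab => aab => ba
  | bbabaa => abaa => aba

aa->a; aab->ba; bb->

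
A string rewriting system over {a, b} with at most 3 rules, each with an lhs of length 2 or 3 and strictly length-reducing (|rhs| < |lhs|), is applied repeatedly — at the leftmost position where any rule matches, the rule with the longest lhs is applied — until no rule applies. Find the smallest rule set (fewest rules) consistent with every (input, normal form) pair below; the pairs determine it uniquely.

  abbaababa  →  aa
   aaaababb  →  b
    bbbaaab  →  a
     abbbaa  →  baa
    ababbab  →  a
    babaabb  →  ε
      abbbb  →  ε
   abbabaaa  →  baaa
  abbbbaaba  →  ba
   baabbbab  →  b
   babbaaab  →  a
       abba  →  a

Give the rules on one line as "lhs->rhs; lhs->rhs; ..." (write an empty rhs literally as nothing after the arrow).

  | abbaababa => bbaababa => aababa => ababa => baba => aa
  | aaaababb => aaababb => aababb => ababb => babb => ab => b
  | bbbaaab => baaab => baab => bab => a
  | abbbaa => bbbaa => baa

ab->b; bab->a; bb->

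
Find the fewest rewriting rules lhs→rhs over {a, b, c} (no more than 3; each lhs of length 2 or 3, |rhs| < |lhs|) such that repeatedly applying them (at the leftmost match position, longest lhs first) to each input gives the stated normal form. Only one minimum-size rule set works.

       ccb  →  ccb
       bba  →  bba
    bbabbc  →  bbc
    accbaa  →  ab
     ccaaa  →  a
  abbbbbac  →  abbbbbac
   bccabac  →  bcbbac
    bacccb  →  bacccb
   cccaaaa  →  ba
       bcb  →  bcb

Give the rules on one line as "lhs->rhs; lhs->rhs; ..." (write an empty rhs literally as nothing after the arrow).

  | ccb
  | bba
  | bbabbc => bbc
  | accbaa => aca => ab

bab->; ca->b; cba->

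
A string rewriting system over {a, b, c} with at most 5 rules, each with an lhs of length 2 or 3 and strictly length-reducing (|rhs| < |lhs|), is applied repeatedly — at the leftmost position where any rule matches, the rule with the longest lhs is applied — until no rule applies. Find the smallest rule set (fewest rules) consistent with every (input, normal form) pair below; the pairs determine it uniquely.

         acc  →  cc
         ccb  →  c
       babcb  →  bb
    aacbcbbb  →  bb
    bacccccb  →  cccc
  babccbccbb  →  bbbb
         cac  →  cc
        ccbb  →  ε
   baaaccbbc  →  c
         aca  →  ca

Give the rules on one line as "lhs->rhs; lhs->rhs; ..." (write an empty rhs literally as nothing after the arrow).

ac->c; ba->; bc->b; cb->

  | acc => cc
  | ccb => c
  | babcb => bcb => bb
  | aacbcbbb => acbcbbb => cbcbbb => cbbb => bb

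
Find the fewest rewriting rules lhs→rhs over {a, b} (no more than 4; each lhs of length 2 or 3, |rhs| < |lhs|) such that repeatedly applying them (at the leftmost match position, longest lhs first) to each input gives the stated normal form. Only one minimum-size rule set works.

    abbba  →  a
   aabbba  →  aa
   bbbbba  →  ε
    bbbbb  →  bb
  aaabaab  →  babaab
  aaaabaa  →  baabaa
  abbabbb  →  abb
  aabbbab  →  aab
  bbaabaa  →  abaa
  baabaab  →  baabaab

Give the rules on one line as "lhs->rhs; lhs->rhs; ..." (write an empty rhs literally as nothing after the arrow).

aaa->ba; bba->; bbb->bb

  | abbba => abba => a
  | aabbba => aabba => aa
  | bbbbba => bbbba => bbba => bba => ε
  | bbbbb => bbbb => bbb => bb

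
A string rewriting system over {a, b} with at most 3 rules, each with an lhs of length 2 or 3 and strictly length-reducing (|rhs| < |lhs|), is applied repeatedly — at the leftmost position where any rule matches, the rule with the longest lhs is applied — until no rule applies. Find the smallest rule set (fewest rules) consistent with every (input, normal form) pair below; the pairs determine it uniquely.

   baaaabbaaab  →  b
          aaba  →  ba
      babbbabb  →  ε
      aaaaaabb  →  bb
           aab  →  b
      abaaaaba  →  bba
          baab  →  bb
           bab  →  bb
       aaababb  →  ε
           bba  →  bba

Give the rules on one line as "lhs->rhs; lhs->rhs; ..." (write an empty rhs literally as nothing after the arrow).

  | baaaabbaaab => baaabbaaab => baabbaaab => babbaaab => bbbaaab => aaab => aab => ab => b
  | aaba => aba => ba
  | babbbabb => bbbbabb => babb => bbb => ε
  | aaaaaabb => aaaaabb => aaaabb => aaabb => aabb => abb => bb

ab->b; bbb->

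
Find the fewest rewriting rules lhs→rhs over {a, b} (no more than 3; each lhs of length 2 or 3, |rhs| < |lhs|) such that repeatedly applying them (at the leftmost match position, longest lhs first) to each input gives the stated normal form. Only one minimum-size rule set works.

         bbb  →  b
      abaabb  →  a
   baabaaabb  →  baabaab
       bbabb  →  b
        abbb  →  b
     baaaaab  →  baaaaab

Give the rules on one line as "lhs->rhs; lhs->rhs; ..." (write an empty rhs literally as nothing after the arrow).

  | bbb => bb => b
  | abaabb => abab => a
  | baabaaabb => baabaab
  | bbabb => babb => b

abb->b; bab->; bb->b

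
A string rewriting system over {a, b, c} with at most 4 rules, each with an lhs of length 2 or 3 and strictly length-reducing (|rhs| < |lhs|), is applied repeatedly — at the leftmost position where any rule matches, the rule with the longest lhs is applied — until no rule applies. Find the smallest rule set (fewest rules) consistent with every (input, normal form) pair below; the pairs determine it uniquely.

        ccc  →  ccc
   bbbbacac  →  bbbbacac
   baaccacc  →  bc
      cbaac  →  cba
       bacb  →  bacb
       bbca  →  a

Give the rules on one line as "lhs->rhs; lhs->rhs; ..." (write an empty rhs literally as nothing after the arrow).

  | ccc
  | bbbbacac
  | baaccacc => bacacc => bacc => bc
  | cbaac => cba

aac->a; acc->c; bbc->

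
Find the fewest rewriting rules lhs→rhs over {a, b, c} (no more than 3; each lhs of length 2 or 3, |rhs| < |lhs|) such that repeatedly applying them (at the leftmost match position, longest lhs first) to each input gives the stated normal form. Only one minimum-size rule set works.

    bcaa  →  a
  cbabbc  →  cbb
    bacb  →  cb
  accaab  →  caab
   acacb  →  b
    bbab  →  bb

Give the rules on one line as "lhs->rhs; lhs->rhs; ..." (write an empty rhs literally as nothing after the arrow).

ac->; ba->; bc->b

  | bcaa => baa => a
  | cbabbc => cbbc => cbb
  | bacb => cb
  | accaab => caab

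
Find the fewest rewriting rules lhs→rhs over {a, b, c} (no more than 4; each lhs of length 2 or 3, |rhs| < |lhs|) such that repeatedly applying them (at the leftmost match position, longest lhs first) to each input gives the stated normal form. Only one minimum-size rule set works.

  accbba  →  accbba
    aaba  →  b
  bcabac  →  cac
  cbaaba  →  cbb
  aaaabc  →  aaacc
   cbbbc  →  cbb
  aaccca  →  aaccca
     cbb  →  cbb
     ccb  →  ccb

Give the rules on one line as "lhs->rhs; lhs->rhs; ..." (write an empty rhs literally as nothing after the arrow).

ab->c; aca->b; bc->

  | accbba
  | aaba => aca => b
  | bcabac => abac => cac
  | cbaaba => cbaca => cbb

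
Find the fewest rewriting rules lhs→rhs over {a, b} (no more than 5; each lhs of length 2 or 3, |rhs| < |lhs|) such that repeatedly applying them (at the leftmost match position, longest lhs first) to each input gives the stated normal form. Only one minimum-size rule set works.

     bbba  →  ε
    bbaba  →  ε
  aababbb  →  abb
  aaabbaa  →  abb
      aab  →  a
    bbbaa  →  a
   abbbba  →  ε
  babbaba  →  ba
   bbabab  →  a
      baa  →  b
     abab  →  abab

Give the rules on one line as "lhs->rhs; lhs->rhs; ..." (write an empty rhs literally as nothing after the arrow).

  | bbba => aa => ε
  | bbaba => bbba => aa => ε
  | aababbb => aabbb => abb
  | aaabbaa => abbaa => abba => abb

aa->; aab->a; bba->bb; bbb->a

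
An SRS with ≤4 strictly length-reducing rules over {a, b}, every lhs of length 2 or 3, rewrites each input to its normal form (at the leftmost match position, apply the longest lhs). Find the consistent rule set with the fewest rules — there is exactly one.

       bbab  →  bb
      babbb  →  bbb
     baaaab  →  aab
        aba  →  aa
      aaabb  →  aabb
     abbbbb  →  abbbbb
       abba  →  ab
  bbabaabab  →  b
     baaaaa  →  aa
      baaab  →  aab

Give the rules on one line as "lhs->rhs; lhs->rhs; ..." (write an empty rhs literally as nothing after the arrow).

  | bbab => bb
  | babbb => bbb
  | baaaab => aaab => aab
  | aba => aa

aaa->aa; aba->aa; ba->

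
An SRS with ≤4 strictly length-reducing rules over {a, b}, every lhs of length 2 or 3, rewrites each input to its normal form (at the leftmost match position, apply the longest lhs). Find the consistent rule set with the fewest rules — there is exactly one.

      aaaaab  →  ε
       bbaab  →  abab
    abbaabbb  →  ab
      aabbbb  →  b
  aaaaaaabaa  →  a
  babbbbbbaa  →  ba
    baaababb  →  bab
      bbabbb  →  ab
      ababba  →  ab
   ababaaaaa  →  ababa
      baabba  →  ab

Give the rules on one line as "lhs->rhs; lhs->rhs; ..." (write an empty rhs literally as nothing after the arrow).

aa->a; aab->; bb->b; bba->ab

  | aaaaab => aaaab => aaab => aab => ε
  | bbaab => abab
  | abbaabbb => aababbb => abbb => abb => ab
  | aabbbb => bbb => bb => b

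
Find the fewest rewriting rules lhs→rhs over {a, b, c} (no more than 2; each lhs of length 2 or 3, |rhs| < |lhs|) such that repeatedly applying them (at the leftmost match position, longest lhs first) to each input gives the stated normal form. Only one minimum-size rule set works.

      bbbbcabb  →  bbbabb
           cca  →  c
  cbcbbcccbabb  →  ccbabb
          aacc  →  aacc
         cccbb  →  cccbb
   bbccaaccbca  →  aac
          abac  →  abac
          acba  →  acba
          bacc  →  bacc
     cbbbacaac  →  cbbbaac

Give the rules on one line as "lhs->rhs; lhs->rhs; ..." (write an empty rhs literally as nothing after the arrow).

bc->; ca->

  | bbbbcabb => bbbabb
  | cca => c
  | cbcbbcccbabb => cbbcccbabb => cbccbabb => ccbabb
  | aacc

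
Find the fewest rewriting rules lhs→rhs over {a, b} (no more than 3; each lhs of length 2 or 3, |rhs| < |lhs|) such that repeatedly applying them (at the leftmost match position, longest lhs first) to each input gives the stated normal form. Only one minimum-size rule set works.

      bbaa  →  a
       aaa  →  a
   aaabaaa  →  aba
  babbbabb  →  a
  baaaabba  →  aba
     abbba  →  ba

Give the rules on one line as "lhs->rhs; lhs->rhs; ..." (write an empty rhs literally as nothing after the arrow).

aa->; bb->a

  | bbaa => aaa => a
  | aaa => a
  | aaabaaa => abaaa => aba
  | babbbabb => baababb => bbabb => aabb => bb => a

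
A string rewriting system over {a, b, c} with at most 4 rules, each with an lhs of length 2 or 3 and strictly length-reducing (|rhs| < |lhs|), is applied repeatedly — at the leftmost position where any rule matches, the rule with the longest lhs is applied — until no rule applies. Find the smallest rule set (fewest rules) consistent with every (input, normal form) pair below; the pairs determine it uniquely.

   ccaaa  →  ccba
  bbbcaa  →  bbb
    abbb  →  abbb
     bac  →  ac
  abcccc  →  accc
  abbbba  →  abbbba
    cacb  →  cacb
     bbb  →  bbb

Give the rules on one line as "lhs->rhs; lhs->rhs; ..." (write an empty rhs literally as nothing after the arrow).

  | ccaaa => ccba
  | bbbcaa => bbaa => bbb
  | abbb
  | bac => ac

aa->b; bac->ac; bc->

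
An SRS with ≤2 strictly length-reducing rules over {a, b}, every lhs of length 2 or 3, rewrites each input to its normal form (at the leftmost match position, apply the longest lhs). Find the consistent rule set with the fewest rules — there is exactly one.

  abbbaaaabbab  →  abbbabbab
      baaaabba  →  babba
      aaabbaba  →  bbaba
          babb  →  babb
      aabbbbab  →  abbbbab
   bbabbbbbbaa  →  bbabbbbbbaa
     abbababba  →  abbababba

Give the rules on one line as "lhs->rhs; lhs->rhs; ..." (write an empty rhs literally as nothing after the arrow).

aaa->; aab->ab

  | abbbaaaabbab => abbbabbab
  | baaaabba => babba
  | aaabbaba => bbaba
  | babb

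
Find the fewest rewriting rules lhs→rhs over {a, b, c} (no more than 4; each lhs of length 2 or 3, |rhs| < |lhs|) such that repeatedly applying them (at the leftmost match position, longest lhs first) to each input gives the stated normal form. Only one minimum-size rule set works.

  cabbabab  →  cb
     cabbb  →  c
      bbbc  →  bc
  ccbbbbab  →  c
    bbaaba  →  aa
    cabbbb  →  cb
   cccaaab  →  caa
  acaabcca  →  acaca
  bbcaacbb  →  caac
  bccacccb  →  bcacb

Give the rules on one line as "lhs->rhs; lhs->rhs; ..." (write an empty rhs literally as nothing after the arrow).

  | cabbabab => cbabab => cbab => cb
  | cabbb => cbb => c
  | bbbc => bc
  | ccbbbbab => cbbbbab => cbbab => cab => c

ab->; bb->; cc->c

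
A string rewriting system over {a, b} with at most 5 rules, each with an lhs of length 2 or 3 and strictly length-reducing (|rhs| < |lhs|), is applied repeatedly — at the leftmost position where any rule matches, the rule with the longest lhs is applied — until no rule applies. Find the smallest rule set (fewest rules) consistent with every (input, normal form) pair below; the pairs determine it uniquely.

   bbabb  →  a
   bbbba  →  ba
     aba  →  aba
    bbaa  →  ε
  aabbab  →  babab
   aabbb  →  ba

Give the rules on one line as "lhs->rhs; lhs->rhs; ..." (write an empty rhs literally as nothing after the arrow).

aa->; aab->ba; bb->; bbb->

  | bbabb => abb => a
  | bbbba => ba
  | aba
  | bbaa => aa => ε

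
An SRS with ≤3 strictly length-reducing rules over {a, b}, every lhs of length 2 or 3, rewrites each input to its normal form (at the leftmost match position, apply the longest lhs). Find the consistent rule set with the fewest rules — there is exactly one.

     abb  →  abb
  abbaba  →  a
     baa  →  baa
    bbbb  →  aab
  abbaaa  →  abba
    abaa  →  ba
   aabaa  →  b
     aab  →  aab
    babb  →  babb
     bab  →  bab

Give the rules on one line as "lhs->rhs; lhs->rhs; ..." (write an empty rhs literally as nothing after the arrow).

aaa->a; aba->b; bbb->aa

  | abb
  | abbaba => abbb => aaa => a
  | baa
  | bbbb => aab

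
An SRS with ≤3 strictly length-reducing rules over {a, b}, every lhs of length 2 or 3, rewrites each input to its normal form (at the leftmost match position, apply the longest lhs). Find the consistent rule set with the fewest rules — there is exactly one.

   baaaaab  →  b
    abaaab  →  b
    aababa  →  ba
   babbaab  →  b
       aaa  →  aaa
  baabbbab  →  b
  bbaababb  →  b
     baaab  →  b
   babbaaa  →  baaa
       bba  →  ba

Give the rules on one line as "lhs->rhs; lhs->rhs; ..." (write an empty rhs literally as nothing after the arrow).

  | baaaaab => baaaab => baaab => baab => bab => bb => b
  | abaaab => baaab => baab => bab => bb => b
  | aababa => ababa => baba => bba => ba
  | babbaab => bbbaab => bbaab => baab => bab => bb => b

ab->b; bb->b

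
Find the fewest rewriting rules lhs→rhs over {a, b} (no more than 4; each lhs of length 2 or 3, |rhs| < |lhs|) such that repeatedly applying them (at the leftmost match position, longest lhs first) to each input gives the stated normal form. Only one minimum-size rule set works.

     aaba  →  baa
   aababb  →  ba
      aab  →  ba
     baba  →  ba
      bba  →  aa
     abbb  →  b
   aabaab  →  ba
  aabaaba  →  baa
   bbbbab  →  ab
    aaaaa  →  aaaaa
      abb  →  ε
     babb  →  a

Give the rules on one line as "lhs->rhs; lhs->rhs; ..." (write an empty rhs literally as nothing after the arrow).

  | aaba => baa
  | aababb => baabb => bbab => aab => ba
  | aab => ba
  | baba => ba

aab->ba; abb->; bab->b; bb->a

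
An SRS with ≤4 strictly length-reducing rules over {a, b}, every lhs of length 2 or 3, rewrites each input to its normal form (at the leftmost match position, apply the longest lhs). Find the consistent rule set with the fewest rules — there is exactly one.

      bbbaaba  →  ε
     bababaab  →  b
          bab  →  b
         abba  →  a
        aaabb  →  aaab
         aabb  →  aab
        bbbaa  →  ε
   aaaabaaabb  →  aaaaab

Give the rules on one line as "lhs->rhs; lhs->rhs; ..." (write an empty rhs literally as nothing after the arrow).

  | bbbaaba => bbaaba => baaba => ba => ε
  | bababaab => babaab => baab => b
  | bab => b
  | abba => aba => a

ba->; baa->; bb->b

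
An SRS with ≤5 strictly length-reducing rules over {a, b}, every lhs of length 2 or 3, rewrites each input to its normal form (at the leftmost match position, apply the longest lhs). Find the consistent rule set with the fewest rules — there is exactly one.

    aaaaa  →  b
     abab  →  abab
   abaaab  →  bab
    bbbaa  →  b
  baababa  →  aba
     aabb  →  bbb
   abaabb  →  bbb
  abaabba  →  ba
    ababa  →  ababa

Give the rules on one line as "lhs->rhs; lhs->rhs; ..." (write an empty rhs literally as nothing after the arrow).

aa->b; aaa->b; baa->aa; bba->a

  | aaaaa => baa => aa => b
  | abab
  | abaaab => aaaab => bab
  | bbbaa => baa => aa => b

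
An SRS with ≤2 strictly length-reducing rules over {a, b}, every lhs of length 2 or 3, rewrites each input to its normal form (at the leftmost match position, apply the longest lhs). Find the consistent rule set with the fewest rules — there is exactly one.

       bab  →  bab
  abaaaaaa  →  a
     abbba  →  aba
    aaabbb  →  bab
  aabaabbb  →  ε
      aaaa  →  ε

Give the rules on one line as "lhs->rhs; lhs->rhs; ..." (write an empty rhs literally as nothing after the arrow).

  | bab
  | abaaaaaa => abbaaaa => aaaaa => baaa => bba => a
  | abbba => aba
  | aaabbb => babbb => bab

aa->b; bb->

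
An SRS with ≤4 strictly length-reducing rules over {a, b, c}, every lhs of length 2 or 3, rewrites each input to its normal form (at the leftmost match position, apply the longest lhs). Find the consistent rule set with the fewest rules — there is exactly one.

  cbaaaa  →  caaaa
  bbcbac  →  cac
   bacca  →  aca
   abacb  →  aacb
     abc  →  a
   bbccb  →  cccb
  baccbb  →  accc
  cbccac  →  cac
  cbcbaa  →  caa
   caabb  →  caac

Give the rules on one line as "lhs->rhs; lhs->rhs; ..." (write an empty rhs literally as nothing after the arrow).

ba->a; bb->c; bc->; cca->ca

  | cbaaaa => caaaa
  | bbcbac => ccbac => ccac => cac
  | bacca => acca => aca
  | abacb => aacb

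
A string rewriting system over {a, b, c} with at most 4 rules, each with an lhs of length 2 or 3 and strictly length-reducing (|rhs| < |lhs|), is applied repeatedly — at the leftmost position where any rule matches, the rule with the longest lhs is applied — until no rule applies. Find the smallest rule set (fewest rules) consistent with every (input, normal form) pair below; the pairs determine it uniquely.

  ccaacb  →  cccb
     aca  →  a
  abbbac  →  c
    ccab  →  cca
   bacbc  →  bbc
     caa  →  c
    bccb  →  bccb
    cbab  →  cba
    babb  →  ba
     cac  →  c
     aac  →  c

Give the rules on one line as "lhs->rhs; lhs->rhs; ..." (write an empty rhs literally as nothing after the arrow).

aa->; ab->a; ac->

  | ccaacb => cccb
  | aca => a
  | abbbac => abbac => abac => aac => c
  | ccab => cca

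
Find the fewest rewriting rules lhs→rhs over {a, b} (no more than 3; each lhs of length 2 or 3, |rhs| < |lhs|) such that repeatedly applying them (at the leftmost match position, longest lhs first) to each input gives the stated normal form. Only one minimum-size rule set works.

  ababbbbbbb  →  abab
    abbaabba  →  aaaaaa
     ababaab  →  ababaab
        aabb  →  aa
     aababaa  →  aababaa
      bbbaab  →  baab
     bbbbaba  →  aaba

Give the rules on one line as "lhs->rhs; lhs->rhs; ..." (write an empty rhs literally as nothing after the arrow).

bb->; bba->aa

  | ababbbbbbb => ababbbbb => ababbb => abab
  | abbaabba => aaaabba => aaaaaa
  | ababaab
  | aabb => aa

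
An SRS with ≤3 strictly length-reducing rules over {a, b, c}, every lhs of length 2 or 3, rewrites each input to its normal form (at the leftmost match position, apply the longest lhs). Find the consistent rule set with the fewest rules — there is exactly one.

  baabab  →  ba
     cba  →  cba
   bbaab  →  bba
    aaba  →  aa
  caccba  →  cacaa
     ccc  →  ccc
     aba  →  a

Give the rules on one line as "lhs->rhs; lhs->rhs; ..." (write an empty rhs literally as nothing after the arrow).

ab->; ccb->ca

  | baabab => baab => ba
  | cba
  | bbaab => bba
  | aaba => aa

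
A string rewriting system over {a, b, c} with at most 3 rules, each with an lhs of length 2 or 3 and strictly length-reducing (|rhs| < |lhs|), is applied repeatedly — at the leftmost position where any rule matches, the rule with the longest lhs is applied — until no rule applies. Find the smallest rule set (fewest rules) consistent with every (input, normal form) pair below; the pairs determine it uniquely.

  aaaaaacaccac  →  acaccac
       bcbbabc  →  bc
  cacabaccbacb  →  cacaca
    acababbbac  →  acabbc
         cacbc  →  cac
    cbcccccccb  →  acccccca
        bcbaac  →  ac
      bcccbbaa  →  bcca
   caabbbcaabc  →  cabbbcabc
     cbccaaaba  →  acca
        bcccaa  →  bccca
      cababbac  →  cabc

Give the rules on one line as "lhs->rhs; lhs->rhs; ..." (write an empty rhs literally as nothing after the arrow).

  | aaaaaacaccac => aaaaacaccac => aaaacaccac => aaacaccac => aacaccac => acaccac
  | bcbbabc => bababc => babc => bc
  | cacabaccbacb => cacaccbacb => cacacaacb => cacacacb => cacacaa => cacaca
  | acababbbac => acabbbac => acabbc

aa->a; ba->; cb->a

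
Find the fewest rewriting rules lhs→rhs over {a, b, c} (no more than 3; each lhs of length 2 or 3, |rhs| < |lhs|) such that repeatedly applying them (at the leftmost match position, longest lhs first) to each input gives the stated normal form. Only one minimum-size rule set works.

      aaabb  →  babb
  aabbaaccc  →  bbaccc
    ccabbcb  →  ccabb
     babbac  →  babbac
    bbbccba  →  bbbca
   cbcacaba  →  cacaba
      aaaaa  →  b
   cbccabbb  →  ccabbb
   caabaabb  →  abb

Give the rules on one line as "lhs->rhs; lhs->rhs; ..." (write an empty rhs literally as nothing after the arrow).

aa->b; baa->a; cb->

  | aaabb => babb
  | aabbaaccc => bbbaaccc => bbaccc
  | ccabbcb => ccabb
  | babbac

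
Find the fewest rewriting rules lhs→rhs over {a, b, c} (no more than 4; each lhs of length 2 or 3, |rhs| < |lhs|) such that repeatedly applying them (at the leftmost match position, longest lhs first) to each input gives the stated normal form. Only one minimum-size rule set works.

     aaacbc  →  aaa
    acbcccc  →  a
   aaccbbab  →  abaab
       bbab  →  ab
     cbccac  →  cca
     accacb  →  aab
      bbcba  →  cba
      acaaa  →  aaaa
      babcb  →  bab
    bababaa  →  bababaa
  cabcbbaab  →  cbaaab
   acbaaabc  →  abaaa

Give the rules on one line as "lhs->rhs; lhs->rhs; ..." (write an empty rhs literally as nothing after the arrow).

abb->ba; ac->a; bb->; bc->

  | aaacbc => aaabc => aaa
  | acbcccc => abcccc => accc => acc => ac => a
  | aaccbbab => aacbbab => aabbab => abaab
  | bbab => ab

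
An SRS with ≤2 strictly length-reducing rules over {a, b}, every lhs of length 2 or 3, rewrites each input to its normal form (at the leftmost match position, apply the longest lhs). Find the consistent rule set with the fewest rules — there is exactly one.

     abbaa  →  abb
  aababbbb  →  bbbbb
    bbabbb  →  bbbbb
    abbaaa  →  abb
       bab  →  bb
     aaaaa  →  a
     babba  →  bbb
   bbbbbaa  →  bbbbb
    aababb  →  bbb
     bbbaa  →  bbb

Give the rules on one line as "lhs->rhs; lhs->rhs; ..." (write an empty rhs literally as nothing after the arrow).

aa->; ba->b

  | abbaa => abba => abb
  | aababbbb => babbbb => bbbbb
  | bbabbb => bbbbb
  | abbaaa => abbaa => abba => abb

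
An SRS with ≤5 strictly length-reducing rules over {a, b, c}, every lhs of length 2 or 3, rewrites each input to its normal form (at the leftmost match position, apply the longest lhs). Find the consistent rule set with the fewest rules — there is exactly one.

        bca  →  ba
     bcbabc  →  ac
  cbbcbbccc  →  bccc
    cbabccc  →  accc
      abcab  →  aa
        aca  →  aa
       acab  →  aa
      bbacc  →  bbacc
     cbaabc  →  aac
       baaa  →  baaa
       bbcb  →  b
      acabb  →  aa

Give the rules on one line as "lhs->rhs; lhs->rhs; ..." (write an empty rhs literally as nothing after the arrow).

ab->a; bcb->; ca->a; cb->

  | bca => ba
  | bcbabc => abc => ac
  | cbbcbbccc => bcbbccc => bccc
  | cbabccc => abccc => accc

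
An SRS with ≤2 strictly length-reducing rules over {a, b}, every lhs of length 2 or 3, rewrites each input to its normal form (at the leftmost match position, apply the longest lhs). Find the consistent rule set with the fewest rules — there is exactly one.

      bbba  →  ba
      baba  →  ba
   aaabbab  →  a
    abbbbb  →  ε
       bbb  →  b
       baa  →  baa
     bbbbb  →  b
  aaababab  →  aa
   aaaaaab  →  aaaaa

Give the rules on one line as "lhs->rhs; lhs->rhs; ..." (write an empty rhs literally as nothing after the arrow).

  | bbba => ba
  | baba => ba
  | aaabbab => aabab => aab => a
  | abbbbb => bbbb => bb => ε

ab->; bb->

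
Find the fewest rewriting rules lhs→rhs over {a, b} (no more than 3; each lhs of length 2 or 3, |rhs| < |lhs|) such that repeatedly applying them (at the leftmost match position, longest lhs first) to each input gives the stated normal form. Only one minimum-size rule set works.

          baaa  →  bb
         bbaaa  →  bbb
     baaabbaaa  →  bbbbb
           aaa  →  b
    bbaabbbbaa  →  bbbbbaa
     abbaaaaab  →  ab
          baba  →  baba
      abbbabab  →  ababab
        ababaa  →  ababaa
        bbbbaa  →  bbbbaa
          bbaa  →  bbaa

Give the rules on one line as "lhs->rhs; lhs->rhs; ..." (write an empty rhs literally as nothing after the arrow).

aaa->b; aab->; abb->ab

  | baaa => bb
  | bbaaa => bbb
  | baaabbaaa => bbbbaaa => bbbbb
  | aaa => b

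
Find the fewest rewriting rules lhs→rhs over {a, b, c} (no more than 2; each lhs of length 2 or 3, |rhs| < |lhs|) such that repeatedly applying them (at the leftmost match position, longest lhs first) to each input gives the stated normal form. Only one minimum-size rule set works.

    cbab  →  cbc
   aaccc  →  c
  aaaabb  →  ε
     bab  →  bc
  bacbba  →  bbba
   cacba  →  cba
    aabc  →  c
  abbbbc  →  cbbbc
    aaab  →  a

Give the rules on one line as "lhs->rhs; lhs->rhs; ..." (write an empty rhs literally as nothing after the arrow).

ab->c; ac->

  | cbab => cbc
  | aaccc => acc => c
  | aaaabb => aaacb => aab => ac => ε
  | bab => bc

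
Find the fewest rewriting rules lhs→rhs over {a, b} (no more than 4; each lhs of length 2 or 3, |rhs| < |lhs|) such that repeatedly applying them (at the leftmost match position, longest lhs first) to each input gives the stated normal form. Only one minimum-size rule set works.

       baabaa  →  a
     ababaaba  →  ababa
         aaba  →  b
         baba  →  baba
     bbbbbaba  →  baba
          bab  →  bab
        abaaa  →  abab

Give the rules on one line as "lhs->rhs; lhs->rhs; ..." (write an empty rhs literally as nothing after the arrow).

  | baabaa => bbbaa => baa => bb => a
  | ababaaba => ababbba => ababa
  | aaba => bba => aa => b
  | baba

aa->b; aaa->ab; bb->a; bbb->b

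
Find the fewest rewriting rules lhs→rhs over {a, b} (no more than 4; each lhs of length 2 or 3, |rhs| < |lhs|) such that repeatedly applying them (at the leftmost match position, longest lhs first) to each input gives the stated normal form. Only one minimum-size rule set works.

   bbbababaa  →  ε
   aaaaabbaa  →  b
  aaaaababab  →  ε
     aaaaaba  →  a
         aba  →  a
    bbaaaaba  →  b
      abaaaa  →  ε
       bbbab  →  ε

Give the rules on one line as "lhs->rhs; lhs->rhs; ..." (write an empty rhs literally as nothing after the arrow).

aa->; ab->; ba->b; bb->

  | bbbababaa => bababaa => bbabaa => abaa => aa => ε
  | aaaaabbaa => aaabbaa => abbaa => baa => ba => b
  | aaaaababab => aaababab => ababab => abab => ab => ε
  | aaaaaba => aaaba => aba => a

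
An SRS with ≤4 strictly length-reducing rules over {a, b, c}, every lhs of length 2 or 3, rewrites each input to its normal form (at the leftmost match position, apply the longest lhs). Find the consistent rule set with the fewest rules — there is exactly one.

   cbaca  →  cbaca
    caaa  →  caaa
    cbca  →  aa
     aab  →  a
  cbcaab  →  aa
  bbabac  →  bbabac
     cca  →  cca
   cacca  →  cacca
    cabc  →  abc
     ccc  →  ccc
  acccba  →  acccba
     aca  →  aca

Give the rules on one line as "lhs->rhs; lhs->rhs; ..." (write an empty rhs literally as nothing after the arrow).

aab->a; cab->ab; cbc->a

  | cbaca
  | caaa
  | cbca => aa
  | aab => a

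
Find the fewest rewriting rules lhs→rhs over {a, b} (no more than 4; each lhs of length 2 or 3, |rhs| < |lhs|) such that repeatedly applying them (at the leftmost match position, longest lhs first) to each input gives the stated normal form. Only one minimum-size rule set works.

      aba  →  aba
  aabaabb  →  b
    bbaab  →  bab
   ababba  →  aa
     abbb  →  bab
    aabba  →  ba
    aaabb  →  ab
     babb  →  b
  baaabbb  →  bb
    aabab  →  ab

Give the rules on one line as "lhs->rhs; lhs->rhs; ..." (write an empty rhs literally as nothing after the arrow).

aab->; abb->ba; baa->a; bba->b

  | aba
  | aabaabb => aabb => b
  | bbaab => bab
  | ababba => abbaa => baaa => aa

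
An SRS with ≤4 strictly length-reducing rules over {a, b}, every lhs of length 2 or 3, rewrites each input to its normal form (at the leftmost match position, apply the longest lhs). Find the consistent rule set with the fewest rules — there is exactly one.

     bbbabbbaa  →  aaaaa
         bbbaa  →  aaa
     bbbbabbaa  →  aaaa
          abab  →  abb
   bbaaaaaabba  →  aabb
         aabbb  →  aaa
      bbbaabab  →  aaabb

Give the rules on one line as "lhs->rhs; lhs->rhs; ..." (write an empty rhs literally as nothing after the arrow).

ba->b; baa->; bbb->a

  | bbbabbbaa => aabbbaa => aaaaa
  | bbbaa => aaa
  | bbbbabbaa => ababbaa => abbbaa => aaaa
  | abab => abb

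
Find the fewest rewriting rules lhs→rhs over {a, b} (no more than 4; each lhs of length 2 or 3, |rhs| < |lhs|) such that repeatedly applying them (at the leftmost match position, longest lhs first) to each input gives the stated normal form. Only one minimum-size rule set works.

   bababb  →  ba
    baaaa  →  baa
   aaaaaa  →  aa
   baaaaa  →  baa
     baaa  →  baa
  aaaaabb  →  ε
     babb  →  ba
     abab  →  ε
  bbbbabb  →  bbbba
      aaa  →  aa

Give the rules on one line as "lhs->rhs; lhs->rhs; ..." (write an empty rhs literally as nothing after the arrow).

aaa->aa; ab->; bab->ba

  | bababb => baabb => bab => ba
  | baaaa => baaa => baa
  | aaaaaa => aaaaa => aaaa => aaa => aa
  | baaaaa => baaaa => baaa => baa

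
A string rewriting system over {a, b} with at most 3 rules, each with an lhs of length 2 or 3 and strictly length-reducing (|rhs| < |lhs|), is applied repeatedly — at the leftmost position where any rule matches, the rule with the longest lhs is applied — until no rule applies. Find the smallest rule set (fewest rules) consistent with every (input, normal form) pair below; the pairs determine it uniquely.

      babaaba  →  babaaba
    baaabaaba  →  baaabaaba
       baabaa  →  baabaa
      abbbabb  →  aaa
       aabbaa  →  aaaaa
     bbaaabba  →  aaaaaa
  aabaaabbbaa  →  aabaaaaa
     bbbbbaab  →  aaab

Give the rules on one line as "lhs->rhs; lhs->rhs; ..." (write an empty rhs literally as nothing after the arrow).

  | babaaba
  | baaabaaba
  | baabaa
  | abbbabb => aabb => aaa

bb->a; bbb->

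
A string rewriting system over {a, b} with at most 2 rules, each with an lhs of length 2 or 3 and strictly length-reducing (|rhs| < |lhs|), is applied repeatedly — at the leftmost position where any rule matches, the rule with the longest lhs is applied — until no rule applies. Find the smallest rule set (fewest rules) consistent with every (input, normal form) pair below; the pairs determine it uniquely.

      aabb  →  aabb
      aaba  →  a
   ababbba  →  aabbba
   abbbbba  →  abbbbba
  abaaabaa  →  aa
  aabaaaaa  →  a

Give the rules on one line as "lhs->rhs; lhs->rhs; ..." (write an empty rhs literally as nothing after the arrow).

aaa->a; aba->aa

  | aabb
  | aaba => aaa => a
  | ababbba => aabbba
  | abbbbba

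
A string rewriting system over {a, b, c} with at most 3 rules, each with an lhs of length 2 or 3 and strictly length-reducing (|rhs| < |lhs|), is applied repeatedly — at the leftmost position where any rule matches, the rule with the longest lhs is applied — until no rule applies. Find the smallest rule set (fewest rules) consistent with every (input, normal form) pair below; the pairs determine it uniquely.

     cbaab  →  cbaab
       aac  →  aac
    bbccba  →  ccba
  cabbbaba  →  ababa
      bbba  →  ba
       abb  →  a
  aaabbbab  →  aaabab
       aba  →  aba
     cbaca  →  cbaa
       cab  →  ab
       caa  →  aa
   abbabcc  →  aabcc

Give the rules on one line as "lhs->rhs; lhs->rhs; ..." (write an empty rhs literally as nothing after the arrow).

bb->; ca->a

  | cbaab
  | aac
  | bbccba => ccba
  | cabbbaba => abbbaba => ababa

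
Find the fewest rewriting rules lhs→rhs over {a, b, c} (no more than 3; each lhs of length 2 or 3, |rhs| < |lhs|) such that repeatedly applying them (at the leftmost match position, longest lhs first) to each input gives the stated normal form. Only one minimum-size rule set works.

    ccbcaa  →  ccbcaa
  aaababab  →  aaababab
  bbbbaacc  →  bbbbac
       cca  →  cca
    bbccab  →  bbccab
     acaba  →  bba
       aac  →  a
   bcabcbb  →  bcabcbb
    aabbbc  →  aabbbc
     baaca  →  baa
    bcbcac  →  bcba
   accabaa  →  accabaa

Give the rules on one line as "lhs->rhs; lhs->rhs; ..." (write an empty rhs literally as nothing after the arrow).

  | ccbcaa
  | aaababab
  | bbbbaacc => bbbbac
  | cca

aac->a; aca->b; cac->a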